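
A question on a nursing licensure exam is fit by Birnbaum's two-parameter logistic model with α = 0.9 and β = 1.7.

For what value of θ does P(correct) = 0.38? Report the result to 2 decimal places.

1.16

P(θ) = 1 / (1 + exp(−α(θ − β)))
logit = ln(0.3800/0.6200) = -0.4895
θ = β + logit/(α) = 1.7 + (-0.4895)/0.9000 = 1.1561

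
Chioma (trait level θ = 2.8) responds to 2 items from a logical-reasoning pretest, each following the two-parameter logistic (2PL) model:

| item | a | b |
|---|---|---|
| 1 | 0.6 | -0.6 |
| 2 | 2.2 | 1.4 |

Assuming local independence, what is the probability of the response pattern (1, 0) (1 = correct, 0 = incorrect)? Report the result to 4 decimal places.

0.0389

P(θ) = 1 / (1 + exp(−a(θ − b)))
P_1 = 1/(1+e^{-2.0400}) = 0.8849
P_2 = 1/(1+e^{-3.0800}) = 0.9561
L = P_1 × (1−P_2) = 0.8849 × 0.0439 = 0.03888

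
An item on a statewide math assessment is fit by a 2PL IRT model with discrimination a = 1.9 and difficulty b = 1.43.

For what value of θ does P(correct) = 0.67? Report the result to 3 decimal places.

P(θ) = 1 / (1 + exp(−a(θ − b)))
logit = ln(0.6700/0.3300) = 0.7082
θ = b + logit/(a) = 1.43 + 0.7082/1.9000 = 1.8027

1.803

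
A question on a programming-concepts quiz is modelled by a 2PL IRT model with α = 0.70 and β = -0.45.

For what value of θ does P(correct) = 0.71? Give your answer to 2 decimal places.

0.83

P(θ) = 1 / (1 + exp(−α(θ − β)))
logit = ln(0.7100/0.2900) = 0.8954
θ = β + logit/(α) = -0.45 + 0.8954/0.7000 = 0.8291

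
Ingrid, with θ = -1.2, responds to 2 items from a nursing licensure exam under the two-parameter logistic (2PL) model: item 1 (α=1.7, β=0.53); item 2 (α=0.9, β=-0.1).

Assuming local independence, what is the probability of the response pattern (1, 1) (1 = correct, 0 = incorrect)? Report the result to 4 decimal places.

P(θ) = 1 / (1 + exp(−α(θ − β)))
P_1 = 1/(1+e^{2.9410}) = 0.0502
P_2 = 1/(1+e^{0.9900}) = 0.2709
L = P_1 × P_2 = 0.0502 × 0.2709 = 0.01359

0.0136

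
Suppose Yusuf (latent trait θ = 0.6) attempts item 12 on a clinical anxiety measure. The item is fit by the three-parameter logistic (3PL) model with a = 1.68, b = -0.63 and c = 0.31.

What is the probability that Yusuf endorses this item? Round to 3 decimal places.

P(θ) = c + (1 − c) · 1 / (1 + exp(−a(θ − b)))
Exponent: 1.68 × (0.6 − (-0.63)) = 2.0664
1/(1 + e^{-2.0664}) = 0.8876
P = 0.31 + 0.69 × 0.8876 = 0.9224

0.922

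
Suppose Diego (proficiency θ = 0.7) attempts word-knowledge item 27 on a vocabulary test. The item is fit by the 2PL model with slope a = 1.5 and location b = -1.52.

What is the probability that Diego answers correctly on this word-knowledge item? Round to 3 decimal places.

0.965

P(θ) = 1 / (1 + exp(−a(θ − b)))
Exponent: 1.5 × (0.7 − (-1.52)) = 3.3300
1/(1 + e^{-3.3300}) = 0.9654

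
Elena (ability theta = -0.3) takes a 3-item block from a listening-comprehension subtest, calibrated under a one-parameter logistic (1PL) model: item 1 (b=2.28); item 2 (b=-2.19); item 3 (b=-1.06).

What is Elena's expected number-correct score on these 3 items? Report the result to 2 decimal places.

P(theta) = 1 / (1 + exp(−(theta − b)))
P_1 = 1/(1+e^{2.5800}) = 0.0704
P_2 = 1/(1+e^{-1.8900}) = 0.8688
P_3 = 1/(1+e^{-0.7600}) = 0.6814
E[score] = 0.0704 + 0.8688 + 0.6814 = 1.6205

1.62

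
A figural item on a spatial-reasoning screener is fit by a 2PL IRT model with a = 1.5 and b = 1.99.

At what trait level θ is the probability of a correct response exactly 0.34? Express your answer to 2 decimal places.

1.55

P(θ) = 1 / (1 + exp(−a(θ − b)))
logit = ln(0.3400/0.6600) = -0.6633
θ = b + logit/(a) = 1.99 + (-0.6633)/1.5000 = 1.5478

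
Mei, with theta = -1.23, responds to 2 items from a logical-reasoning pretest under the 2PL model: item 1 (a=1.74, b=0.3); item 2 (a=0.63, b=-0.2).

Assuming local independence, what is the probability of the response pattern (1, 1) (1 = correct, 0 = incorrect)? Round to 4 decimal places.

0.0224

P(theta) = 1 / (1 + exp(−a(theta − b)))
P_1 = 1/(1+e^{2.6622}) = 0.0652
P_2 = 1/(1+e^{0.6489}) = 0.3432
L = P_1 × P_2 = 0.0652 × 0.3432 = 0.02239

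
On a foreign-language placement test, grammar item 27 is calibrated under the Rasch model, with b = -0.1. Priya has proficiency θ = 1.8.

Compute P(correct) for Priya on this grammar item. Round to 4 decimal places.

P(θ) = 1 / (1 + exp(−(θ − b)))
Exponent: (1.8 − (-0.1)) = 1.9000
1/(1 + e^{-1.9000}) = 0.8699
P = 0.8699

0.8699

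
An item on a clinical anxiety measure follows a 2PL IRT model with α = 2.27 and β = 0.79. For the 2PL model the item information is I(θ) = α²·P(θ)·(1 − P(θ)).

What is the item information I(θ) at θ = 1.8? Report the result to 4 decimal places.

P = 1/(1+e^{-2.2927}) = 0.9083
P(1−P) = 0.9083 × 0.0917 = 0.0833
I = α² × P(1−P) = 2.27² × 0.0833 = 0.42931

0.4293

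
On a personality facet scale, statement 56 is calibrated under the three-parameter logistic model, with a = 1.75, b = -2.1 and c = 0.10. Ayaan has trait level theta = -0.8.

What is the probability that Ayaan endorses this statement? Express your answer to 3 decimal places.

0.916

P(theta) = c + (1 − c) · 1 / (1 + exp(−a(theta − b)))
Exponent: 1.75 × (-0.8 − (-2.1)) = 2.2750
1/(1 + e^{-2.2750}) = 0.9068
P = 0.10 + 0.90 × 0.9068 = 0.9161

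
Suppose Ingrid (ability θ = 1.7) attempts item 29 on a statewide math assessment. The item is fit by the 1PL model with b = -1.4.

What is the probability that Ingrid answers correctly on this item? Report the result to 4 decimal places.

P(θ) = 1 / (1 + exp(−(θ − b)))
Exponent: (1.7 − (-1.4)) = 3.1000
1/(1 + e^{-3.1000}) = 0.9569
P = 0.9569

0.9569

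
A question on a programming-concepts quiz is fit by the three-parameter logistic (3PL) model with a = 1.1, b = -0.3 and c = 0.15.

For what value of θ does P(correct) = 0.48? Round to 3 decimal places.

-0.713

P(θ) = c + (1 − c) · 1 / (1 + exp(−a(θ − b)))
Remove guessing floor: (0.48 − 0.15)/(1 − 0.15) = 0.3882
logit = ln(0.3882/0.6118) = -0.4547
θ = b + logit/(a) = -0.3 + (-0.4547)/1.1000 = -0.7134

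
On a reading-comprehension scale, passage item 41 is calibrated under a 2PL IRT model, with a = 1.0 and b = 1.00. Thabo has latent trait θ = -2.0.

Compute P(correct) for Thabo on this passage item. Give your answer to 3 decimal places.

0.047

P(θ) = 1 / (1 + exp(−a(θ − b)))
Exponent: 1.0 × (-2.0 − 1.00) = -3.0000
1/(1 + e^{3.0000}) = 0.0474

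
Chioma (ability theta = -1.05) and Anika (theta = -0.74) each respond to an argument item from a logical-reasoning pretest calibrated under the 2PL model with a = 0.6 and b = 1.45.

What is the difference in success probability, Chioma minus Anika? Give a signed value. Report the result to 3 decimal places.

-0.029

P(theta) = 1 / (1 + exp(−a(theta − b)))
P(Chioma) = 0.1824  [exponent -1.5000]
P(Anika) = 0.2118  [exponent -1.3140]
Difference = 0.1824 − 0.2118 = -0.0294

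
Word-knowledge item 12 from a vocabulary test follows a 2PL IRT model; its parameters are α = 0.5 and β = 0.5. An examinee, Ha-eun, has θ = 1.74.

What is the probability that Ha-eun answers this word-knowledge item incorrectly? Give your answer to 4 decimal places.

P(θ) = 1 / (1 + exp(−α(θ − β)))
Exponent: 0.5 × (1.74 − 0.5) = 0.6200
1/(1 + e^{-0.6200}) = 0.6502
P(incorrect) = 1 − 0.6502 = 0.3498

0.3498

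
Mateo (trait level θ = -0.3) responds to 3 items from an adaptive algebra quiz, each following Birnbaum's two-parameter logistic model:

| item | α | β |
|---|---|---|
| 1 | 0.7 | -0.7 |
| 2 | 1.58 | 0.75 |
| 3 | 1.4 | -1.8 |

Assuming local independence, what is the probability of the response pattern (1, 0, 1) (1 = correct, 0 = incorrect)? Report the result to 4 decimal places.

0.4263

P(θ) = 1 / (1 + exp(−α(θ − β)))
P_1 = 1/(1+e^{-0.2800}) = 0.5695
P_2 = 1/(1+e^{1.6590}) = 0.1599
P_3 = 1/(1+e^{-2.1000}) = 0.8909
L = P_1 × (1−P_2) × P_3 = 0.5695 × 0.8401 × 0.8909 = 0.42628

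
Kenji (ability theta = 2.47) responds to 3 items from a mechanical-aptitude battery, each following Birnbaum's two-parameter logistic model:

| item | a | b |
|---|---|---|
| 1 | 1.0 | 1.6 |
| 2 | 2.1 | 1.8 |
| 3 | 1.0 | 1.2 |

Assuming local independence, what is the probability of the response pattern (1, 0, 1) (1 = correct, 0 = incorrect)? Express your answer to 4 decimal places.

P(theta) = 1 / (1 + exp(−a(theta − b)))
P_1 = 1/(1+e^{-0.8700}) = 0.7047
P_2 = 1/(1+e^{-1.4070}) = 0.8033
P_3 = 1/(1+e^{-1.2700}) = 0.7807
L = P_1 × (1−P_2) × P_3 = 0.7047 × 0.1967 × 0.7807 = 0.10823

0.1082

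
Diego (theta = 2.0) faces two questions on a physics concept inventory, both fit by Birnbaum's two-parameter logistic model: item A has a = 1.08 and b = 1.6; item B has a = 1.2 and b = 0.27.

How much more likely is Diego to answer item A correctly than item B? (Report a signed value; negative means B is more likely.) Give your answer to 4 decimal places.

-0.2822

P(theta) = 1 / (1 + exp(−a(theta − b)))
P_A = 0.6064
P_B = 0.8885
P_A − P_B = -0.2822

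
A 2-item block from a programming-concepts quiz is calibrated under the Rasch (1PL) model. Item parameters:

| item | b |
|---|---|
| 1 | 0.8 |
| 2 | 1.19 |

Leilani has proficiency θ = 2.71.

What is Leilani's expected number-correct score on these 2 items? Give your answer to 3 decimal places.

1.692

P(θ) = 1 / (1 + exp(−(θ − b)))
P_1 = 1/(1+e^{-1.9100}) = 0.8710
P_2 = 1/(1+e^{-1.5200}) = 0.8205
E[score] = 0.8710 + 0.8205 = 1.6916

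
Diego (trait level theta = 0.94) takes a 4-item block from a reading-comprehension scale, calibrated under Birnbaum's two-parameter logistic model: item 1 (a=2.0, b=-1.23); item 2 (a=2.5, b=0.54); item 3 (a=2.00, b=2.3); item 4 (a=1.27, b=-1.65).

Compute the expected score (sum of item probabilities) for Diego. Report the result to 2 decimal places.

2.74

P(theta) = 1 / (1 + exp(−a(theta − b)))
P_1 = 1/(1+e^{-4.3400}) = 0.9871
P_2 = 1/(1+e^{-1.0000}) = 0.7311
P_3 = 1/(1+e^{2.7200}) = 0.0618
P_4 = 1/(1+e^{-3.2893}) = 0.9641
E[score] = 0.9871 + 0.7311 + 0.0618 + 0.9641 = 2.7441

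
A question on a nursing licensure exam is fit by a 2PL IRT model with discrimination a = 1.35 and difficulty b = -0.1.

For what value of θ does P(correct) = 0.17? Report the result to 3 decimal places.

P(θ) = 1 / (1 + exp(−a(θ − b)))
logit = ln(0.1700/0.8300) = -1.5856
θ = b + logit/(a) = -0.1 + (-1.5856)/1.3500 = -1.2745

-1.275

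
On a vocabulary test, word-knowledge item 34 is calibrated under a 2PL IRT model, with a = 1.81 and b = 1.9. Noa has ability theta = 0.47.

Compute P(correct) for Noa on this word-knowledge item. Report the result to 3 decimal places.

0.070

P(theta) = 1 / (1 + exp(−a(theta − b)))
Exponent: 1.81 × (0.47 − 1.9) = -2.5883
1/(1 + e^{2.5883}) = 0.0699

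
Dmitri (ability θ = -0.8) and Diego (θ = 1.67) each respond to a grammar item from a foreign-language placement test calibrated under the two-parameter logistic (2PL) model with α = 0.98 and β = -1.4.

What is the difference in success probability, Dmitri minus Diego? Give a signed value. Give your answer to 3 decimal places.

P(θ) = 1 / (1 + exp(−α(θ − β)))
P(Dmitri) = 0.6429  [exponent 0.5880]
P(Diego) = 0.9530  [exponent 3.0086]
Difference = 0.6429 − 0.9530 = -0.3101

-0.310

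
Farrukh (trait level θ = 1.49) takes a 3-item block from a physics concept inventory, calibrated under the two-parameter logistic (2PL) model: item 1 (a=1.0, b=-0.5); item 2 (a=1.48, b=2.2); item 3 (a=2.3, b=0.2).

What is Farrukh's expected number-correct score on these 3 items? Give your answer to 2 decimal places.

P(θ) = 1 / (1 + exp(−a(θ − b)))
P_1 = 1/(1+e^{-1.9900}) = 0.8797
P_2 = 1/(1+e^{1.0508}) = 0.2591
P_3 = 1/(1+e^{-2.9670}) = 0.9511
E[score] = 0.8797 + 0.2591 + 0.9511 = 2.0899

2.09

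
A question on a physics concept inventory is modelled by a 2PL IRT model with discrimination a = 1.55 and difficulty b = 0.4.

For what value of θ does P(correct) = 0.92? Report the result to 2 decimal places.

1.98

P(θ) = 1 / (1 + exp(−a(θ − b)))
logit = ln(0.9200/0.0800) = 2.4423
θ = b + logit/(a) = 0.4 + 2.4423/1.5500 = 1.9757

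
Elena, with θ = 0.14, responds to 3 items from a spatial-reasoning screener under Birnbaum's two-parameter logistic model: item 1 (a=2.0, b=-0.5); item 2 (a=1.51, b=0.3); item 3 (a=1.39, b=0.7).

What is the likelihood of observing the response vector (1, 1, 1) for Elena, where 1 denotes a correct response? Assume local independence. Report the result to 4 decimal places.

P(θ) = 1 / (1 + exp(−a(θ − b)))
P_1 = 1/(1+e^{-1.2800}) = 0.7824
P_2 = 1/(1+e^{0.2416}) = 0.4399
P_3 = 1/(1+e^{0.7784}) = 0.3147
L = P_1 × P_2 × P_3 = 0.7824 × 0.4399 × 0.3147 = 0.10831

0.1083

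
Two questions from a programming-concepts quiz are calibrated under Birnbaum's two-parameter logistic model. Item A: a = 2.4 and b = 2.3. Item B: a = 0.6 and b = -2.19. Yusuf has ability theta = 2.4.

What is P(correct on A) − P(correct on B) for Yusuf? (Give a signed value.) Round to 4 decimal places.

P(theta) = 1 / (1 + exp(−a(theta − b)))
P_A = 0.5597
P_B = 0.9401
P_A − P_B = -0.3804

-0.3804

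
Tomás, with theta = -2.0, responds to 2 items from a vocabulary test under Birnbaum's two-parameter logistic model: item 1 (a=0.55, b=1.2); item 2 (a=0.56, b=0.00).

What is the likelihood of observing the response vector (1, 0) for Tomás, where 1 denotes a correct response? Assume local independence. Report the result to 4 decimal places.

P(theta) = 1 / (1 + exp(−a(theta − b)))
P_1 = 1/(1+e^{1.7600}) = 0.1468
P_2 = 1/(1+e^{1.1200}) = 0.2460
L = P_1 × (1−P_2) = 0.1468 × 0.7540 = 0.11068

0.1107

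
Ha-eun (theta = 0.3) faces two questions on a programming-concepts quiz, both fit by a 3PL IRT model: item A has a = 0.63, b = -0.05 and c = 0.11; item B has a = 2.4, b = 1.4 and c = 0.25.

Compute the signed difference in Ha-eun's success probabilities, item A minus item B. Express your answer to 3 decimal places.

P(theta) = c + (1 − c) · 1 / (1 + exp(−a(theta − b)))
P_A = 0.6039
P_B = 0.3000
P_A − P_B = 0.3039

0.304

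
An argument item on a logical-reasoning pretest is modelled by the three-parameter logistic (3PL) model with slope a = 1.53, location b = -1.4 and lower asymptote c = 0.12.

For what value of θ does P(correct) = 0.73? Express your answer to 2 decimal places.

-0.87

P(θ) = c + (1 − c) · 1 / (1 + exp(−a(θ − b)))
Remove guessing floor: (0.73 − 0.12)/(1 − 0.12) = 0.6932
logit = ln(0.6932/0.3068) = 0.8150
θ = b + logit/(a) = -1.4 + 0.8150/1.5300 = -0.8673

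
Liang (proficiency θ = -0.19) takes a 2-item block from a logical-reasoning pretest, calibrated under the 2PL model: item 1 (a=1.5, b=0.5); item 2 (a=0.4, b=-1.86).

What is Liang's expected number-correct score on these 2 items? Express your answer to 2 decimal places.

0.92

P(θ) = 1 / (1 + exp(−a(θ − b)))
P_1 = 1/(1+e^{1.0350}) = 0.2621
P_2 = 1/(1+e^{-0.6680}) = 0.6611
E[score] = 0.2621 + 0.6611 = 0.9232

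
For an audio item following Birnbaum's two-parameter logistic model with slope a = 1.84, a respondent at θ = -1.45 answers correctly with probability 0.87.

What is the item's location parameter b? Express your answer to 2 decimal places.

-2.48

P(θ) = 1 / (1 + exp(−a(θ − b)))
logit(0.87) = ln(0.87/0.13) = 1.9010
b = θ − logit/(a) = -1.45 − 1.9010/1.8400 = -2.4831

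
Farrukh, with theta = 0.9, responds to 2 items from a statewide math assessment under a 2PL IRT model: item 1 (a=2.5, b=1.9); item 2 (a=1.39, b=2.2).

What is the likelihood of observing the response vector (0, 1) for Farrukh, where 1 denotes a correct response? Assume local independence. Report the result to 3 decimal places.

0.130

P(theta) = 1 / (1 + exp(−a(theta − b)))
P_1 = 1/(1+e^{2.5000}) = 0.0759
P_2 = 1/(1+e^{1.8070}) = 0.1410
L = (1−P_1) × P_2 = 0.9241 × 0.1410 = 0.13031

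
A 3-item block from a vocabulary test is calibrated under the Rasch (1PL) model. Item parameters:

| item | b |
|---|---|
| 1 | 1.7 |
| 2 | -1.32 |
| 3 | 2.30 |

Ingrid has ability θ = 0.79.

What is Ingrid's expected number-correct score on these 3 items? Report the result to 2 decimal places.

P(θ) = 1 / (1 + exp(−(θ − b)))
P_1 = 1/(1+e^{0.9100}) = 0.2870
P_2 = 1/(1+e^{-2.1100}) = 0.8919
P_3 = 1/(1+e^{1.5100}) = 0.1809
E[score] = 0.2870 + 0.8919 + 0.1809 = 1.3598

1.36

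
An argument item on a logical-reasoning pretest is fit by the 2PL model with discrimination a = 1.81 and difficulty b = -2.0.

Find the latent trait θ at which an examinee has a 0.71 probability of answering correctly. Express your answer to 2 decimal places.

P(θ) = 1 / (1 + exp(−a(θ − b)))
logit = ln(0.7100/0.2900) = 0.8954
θ = b + logit/(a) = -2.0 + 0.8954/1.8100 = -1.5053

-1.51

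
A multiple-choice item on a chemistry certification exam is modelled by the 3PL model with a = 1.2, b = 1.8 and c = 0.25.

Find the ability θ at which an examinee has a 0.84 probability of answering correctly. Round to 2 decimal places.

2.89

P(θ) = c + (1 − c) · 1 / (1 + exp(−a(θ − b)))
Remove guessing floor: (0.84 − 0.25)/(1 − 0.25) = 0.7867
logit = ln(0.7867/0.2133) = 1.3049
θ = b + logit/(a) = 1.8 + 1.3049/1.2000 = 2.8875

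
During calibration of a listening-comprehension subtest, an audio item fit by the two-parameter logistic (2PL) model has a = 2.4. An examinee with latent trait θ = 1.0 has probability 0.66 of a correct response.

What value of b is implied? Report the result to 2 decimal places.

0.72

P(θ) = 1 / (1 + exp(−a(θ − b)))
logit(0.66) = ln(0.66/0.34) = 0.6633
b = θ − logit/(a) = 1.0 − 0.6633/2.4000 = 0.7236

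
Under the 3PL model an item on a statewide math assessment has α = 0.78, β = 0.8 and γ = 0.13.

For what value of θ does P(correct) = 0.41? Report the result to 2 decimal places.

-0.16

P(θ) = γ + (1 − γ) · 1 / (1 + exp(−α(θ − β)))
Remove guessing floor: (0.41 − 0.13)/(1 − 0.13) = 0.3218
logit = ln(0.3218/0.6782) = -0.7453
θ = β + logit/(α) = 0.8 + (-0.7453)/0.7800 = -0.1556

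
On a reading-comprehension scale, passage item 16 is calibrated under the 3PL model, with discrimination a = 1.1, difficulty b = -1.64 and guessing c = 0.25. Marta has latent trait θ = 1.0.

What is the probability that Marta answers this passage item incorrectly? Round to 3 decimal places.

0.039

P(θ) = c + (1 − c) · 1 / (1 + exp(−a(θ − b)))
Exponent: 1.1 × (1.0 − (-1.64)) = 2.9040
1/(1 + e^{-2.9040}) = 0.9480
P = 0.25 + 0.75 × 0.9480 = 0.9610
P(incorrect) = 1 − 0.9610 = 0.0390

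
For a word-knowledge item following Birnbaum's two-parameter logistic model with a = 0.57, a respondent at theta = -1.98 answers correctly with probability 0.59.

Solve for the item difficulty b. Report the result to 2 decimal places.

-2.62

P(theta) = 1 / (1 + exp(−a(theta − b)))
logit(0.59) = ln(0.59/0.41) = 0.3640
b = theta − logit/(a) = -1.98 − 0.3640/0.5700 = -2.6185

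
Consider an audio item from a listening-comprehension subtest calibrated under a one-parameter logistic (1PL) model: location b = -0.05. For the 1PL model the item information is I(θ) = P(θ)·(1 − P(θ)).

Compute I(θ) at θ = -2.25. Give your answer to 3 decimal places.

0.090

P = 1/(1+e^{2.2000}) = 0.0998
P(1−P) = 0.0998 × 0.9002 = 0.0898
I = P(1−P) = 0.08980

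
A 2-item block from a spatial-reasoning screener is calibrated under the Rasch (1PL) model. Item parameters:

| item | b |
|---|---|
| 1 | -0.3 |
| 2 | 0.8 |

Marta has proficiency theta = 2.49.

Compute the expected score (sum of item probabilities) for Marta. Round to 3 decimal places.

P(theta) = 1 / (1 + exp(−(theta − b)))
P_1 = 1/(1+e^{-2.7900}) = 0.9421
P_2 = 1/(1+e^{-1.6900}) = 0.8442
E[score] = 0.9421 + 0.8442 = 1.7864

1.786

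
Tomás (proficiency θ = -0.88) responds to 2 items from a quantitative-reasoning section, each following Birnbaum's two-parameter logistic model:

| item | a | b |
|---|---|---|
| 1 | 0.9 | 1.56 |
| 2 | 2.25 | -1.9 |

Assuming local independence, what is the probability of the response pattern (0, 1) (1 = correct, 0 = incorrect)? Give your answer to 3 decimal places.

P(θ) = 1 / (1 + exp(−a(θ − b)))
P_1 = 1/(1+e^{2.1960}) = 0.1001
P_2 = 1/(1+e^{-2.2950}) = 0.9085
L = (1−P_1) × P_2 = 0.8999 × 0.9085 = 0.81752

0.818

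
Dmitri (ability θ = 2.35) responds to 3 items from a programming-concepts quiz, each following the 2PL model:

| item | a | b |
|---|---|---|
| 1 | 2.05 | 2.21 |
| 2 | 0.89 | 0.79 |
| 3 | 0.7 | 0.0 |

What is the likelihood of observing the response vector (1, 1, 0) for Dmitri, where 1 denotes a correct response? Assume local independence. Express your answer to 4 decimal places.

0.0740

P(θ) = 1 / (1 + exp(−a(θ − b)))
P_1 = 1/(1+e^{-0.2870}) = 0.5713
P_2 = 1/(1+e^{-1.3884}) = 0.8003
P_3 = 1/(1+e^{-1.6450}) = 0.8382
L = P_1 × P_2 × (1−P_3) = 0.5713 × 0.8003 × 0.1618 = 0.07397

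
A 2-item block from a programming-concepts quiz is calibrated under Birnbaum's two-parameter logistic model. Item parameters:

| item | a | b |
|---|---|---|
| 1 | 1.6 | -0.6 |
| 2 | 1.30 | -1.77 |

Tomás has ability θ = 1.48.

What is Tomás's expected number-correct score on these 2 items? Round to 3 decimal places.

1.951

P(θ) = 1 / (1 + exp(−a(θ − b)))
P_1 = 1/(1+e^{-3.3280}) = 0.9654
P_2 = 1/(1+e^{-4.2250}) = 0.9856
E[score] = 0.9654 + 0.9856 = 1.9510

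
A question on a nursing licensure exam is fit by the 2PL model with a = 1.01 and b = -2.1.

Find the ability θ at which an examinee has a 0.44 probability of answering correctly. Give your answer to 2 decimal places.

-2.34

P(θ) = 1 / (1 + exp(−a(θ − b)))
logit = ln(0.4400/0.5600) = -0.2412
θ = b + logit/(a) = -2.1 + (-0.2412)/1.0100 = -2.3388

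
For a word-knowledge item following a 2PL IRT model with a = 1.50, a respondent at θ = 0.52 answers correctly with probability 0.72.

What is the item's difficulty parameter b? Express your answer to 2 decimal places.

-0.11

P(θ) = 1 / (1 + exp(−a(θ − b)))
logit(0.72) = ln(0.72/0.28) = 0.9445
b = θ − logit/(a) = 0.52 − 0.9445/1.5000 = -0.1096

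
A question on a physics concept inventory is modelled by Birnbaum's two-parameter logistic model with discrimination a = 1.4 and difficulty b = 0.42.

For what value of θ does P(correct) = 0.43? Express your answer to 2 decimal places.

P(θ) = 1 / (1 + exp(−a(θ − b)))
logit = ln(0.4300/0.5700) = -0.2819
θ = b + logit/(a) = 0.42 + (-0.2819)/1.4000 = 0.2187

0.22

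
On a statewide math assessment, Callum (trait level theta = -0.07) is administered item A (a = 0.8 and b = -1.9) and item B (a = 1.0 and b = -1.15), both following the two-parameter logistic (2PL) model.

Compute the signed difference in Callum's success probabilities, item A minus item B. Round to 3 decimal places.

0.066

P(theta) = 1 / (1 + exp(−a(theta − b)))
P_A = 0.8121
P_B = 0.7465
P_A − P_B = 0.0656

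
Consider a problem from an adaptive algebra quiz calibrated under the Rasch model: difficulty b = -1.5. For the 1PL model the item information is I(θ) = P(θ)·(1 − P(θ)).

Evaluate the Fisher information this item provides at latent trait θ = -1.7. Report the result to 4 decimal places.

P = 1/(1+e^{0.2000}) = 0.4502
P(1−P) = 0.4502 × 0.5498 = 0.2475
I = P(1−P) = 0.24752

0.2475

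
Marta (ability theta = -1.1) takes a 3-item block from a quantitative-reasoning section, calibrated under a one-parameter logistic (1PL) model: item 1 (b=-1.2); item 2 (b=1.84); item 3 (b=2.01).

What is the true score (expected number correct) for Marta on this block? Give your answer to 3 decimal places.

P(theta) = 1 / (1 + exp(−(theta − b)))
P_1 = 1/(1+e^{-0.1000}) = 0.5250
P_2 = 1/(1+e^{2.9400}) = 0.0502
P_3 = 1/(1+e^{3.1100}) = 0.0427
E[score] = 0.5250 + 0.0502 + 0.0427 = 0.6179

0.618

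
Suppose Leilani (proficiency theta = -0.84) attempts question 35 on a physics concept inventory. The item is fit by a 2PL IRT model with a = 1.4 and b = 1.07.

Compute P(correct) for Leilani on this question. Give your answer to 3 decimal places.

P(theta) = 1 / (1 + exp(−a(theta − b)))
Exponent: 1.4 × (-0.84 − 1.07) = -2.6740
1/(1 + e^{2.6740}) = 0.0645

0.065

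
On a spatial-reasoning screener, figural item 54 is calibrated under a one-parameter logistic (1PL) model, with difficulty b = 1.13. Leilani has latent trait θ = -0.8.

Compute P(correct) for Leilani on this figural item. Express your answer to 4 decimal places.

P(θ) = 1 / (1 + exp(−(θ − b)))
Exponent: (-0.8 − 1.13) = -1.9300
1/(1 + e^{1.9300}) = 0.1268
P = 0.1268

0.1268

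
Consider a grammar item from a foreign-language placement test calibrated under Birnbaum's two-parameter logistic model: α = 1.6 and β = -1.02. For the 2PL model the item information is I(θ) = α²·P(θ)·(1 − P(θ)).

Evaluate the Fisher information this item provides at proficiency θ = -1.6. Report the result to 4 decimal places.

P = 1/(1+e^{0.9280}) = 0.2833
P(1−P) = 0.2833 × 0.7167 = 0.2031
I = α² × P(1−P) = 1.6² × 0.2031 = 0.51982

0.5198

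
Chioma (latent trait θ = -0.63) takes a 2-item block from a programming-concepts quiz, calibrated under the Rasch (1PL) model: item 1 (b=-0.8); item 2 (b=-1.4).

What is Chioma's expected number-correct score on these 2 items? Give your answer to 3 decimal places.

P(θ) = 1 / (1 + exp(−(θ − b)))
P_1 = 1/(1+e^{-0.1700}) = 0.5424
P_2 = 1/(1+e^{-0.7700}) = 0.6835
E[score] = 0.5424 + 0.6835 = 1.2259

1.226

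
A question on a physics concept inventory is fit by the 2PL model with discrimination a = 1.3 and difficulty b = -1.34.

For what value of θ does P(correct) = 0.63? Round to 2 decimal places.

-0.93

P(θ) = 1 / (1 + exp(−a(θ − b)))
logit = ln(0.6300/0.3700) = 0.5322
θ = b + logit/(a) = -1.34 + 0.5322/1.3000 = -0.9306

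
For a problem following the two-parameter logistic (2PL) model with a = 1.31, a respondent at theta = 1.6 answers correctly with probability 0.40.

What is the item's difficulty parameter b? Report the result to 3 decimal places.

1.910

P(theta) = 1 / (1 + exp(−a(theta − b)))
logit(0.40) = ln(0.40/0.60) = -0.4055
b = theta − logit/(a) = 1.6 − (-0.4055)/1.3100 = 1.9095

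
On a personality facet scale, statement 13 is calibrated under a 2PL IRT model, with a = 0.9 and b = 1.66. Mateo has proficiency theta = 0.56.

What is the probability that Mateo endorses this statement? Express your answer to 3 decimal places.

0.271

P(theta) = 1 / (1 + exp(−a(theta − b)))
Exponent: 0.9 × (0.56 − 1.66) = -0.9900
1/(1 + e^{0.9900}) = 0.2709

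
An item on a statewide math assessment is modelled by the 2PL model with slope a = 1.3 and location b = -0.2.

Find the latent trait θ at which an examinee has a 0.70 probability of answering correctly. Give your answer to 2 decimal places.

0.45

P(θ) = 1 / (1 + exp(−a(θ − b)))
logit = ln(0.7000/0.3000) = 0.8473
θ = b + logit/(a) = -0.2 + 0.8473/1.3000 = 0.4518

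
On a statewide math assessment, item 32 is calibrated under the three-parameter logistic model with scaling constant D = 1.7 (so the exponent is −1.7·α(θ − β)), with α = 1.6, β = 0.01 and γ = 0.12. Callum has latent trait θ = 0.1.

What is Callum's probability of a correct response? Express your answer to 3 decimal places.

P(θ) = γ + (1 − γ) · 1 / (1 + exp(−D·α(θ − β)))
Exponent: 1.7 × 1.6 × (0.1 − 0.01) = 0.2448
1/(1 + e^{-0.2448}) = 0.5609
P = 0.12 + 0.88 × 0.5609 = 0.6136

0.614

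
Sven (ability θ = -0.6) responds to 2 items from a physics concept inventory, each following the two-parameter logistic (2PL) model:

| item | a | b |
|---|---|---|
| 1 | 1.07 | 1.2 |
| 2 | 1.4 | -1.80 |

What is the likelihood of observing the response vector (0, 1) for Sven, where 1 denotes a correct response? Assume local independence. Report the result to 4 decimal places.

P(θ) = 1 / (1 + exp(−a(θ − b)))
P_1 = 1/(1+e^{1.9260}) = 0.1272
P_2 = 1/(1+e^{-1.6800}) = 0.8429
L = (1−P_1) × P_2 = 0.8728 × 0.8429 = 0.73569

0.7357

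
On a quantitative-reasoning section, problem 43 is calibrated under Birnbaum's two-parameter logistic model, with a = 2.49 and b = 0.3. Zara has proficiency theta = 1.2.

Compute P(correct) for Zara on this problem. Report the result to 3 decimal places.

0.904

P(theta) = 1 / (1 + exp(−a(theta − b)))
Exponent: 2.49 × (1.2 − 0.3) = 2.2410
1/(1 + e^{-2.2410}) = 0.9039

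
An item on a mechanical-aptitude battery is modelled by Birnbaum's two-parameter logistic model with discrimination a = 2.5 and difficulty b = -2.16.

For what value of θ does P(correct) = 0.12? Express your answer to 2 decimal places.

P(θ) = 1 / (1 + exp(−a(θ − b)))
logit = ln(0.1200/0.8800) = -1.9924
θ = b + logit/(a) = -2.16 + (-1.9924)/2.5000 = -2.9570

-2.96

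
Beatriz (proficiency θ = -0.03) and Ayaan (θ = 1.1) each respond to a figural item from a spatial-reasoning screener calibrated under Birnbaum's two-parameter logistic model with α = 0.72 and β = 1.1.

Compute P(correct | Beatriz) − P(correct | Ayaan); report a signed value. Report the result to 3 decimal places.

P(θ) = 1 / (1 + exp(−α(θ − β)))
P(Beatriz) = 0.3071  [exponent -0.8136]
P(Ayaan) = 0.5000  [exponent 0.0000]
Difference = 0.3071 − 0.5000 = -0.1929

-0.193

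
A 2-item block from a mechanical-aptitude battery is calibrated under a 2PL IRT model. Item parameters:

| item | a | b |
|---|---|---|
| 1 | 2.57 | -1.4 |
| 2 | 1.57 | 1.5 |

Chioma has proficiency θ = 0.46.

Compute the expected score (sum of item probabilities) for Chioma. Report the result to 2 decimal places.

1.16

P(θ) = 1 / (1 + exp(−a(θ − b)))
P_1 = 1/(1+e^{-4.7802}) = 0.9917
P_2 = 1/(1+e^{1.6328}) = 0.1634
E[score] = 0.9917 + 0.1634 = 1.1551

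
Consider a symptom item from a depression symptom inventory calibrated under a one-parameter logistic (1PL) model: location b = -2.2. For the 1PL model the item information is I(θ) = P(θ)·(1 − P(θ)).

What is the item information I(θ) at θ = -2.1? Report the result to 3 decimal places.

0.249

P = 1/(1+e^{-0.1000}) = 0.5250
P(1−P) = 0.5250 × 0.4750 = 0.2494
I = P(1−P) = 0.24938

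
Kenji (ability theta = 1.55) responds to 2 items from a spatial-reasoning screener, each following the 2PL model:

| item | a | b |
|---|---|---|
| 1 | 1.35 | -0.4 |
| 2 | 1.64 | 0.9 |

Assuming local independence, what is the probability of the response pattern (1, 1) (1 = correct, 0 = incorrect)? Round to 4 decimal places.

P(theta) = 1 / (1 + exp(−a(theta − b)))
P_1 = 1/(1+e^{-2.6325}) = 0.9329
P_2 = 1/(1+e^{-1.0660}) = 0.7438
L = P_1 × P_2 = 0.9329 × 0.7438 = 0.69394

0.6939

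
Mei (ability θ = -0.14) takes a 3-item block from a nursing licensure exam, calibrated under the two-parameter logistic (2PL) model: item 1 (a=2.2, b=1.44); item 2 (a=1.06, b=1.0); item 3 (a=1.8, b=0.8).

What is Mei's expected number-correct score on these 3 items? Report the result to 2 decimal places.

0.42

P(θ) = 1 / (1 + exp(−a(θ − b)))
P_1 = 1/(1+e^{3.4760}) = 0.0300
P_2 = 1/(1+e^{1.2084}) = 0.2300
P_3 = 1/(1+e^{1.6920}) = 0.1555
E[score] = 0.0300 + 0.2300 + 0.1555 = 0.4155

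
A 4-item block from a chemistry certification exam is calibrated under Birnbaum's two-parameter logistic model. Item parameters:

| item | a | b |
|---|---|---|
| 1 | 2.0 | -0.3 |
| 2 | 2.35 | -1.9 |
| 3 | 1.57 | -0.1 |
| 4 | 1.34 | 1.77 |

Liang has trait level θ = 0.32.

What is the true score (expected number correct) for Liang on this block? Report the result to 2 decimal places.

2.55

P(θ) = 1 / (1 + exp(−a(θ − b)))
P_1 = 1/(1+e^{-1.2400}) = 0.7756
P_2 = 1/(1+e^{-5.2170}) = 0.9946
P_3 = 1/(1+e^{-0.6594}) = 0.6591
P_4 = 1/(1+e^{1.9430}) = 0.1253
E[score] = 0.7756 + 0.9946 + 0.6591 + 0.1253 = 2.5546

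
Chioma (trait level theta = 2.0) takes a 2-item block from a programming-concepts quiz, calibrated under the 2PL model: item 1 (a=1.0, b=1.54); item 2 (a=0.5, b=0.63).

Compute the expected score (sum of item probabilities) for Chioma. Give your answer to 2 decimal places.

P(theta) = 1 / (1 + exp(−a(theta − b)))
P_1 = 1/(1+e^{-0.4600}) = 0.6130
P_2 = 1/(1+e^{-0.6850}) = 0.6649
E[score] = 0.6130 + 0.6649 = 1.2779

1.28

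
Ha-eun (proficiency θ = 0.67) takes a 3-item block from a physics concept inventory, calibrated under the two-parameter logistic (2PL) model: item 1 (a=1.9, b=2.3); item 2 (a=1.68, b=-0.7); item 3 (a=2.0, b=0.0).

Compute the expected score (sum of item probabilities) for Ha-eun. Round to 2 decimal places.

P(θ) = 1 / (1 + exp(−a(θ − b)))
P_1 = 1/(1+e^{3.0970}) = 0.0432
P_2 = 1/(1+e^{-2.3016}) = 0.9090
P_3 = 1/(1+e^{-1.3400}) = 0.7925
E[score] = 0.0432 + 0.9090 + 0.7925 = 1.7447

1.74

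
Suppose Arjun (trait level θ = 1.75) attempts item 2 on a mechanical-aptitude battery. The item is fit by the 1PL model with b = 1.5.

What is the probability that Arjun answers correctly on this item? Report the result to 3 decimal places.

0.562

P(θ) = 1 / (1 + exp(−(θ − b)))
Exponent: (1.75 − 1.5) = 0.2500
1/(1 + e^{-0.2500}) = 0.5622
P = 0.5622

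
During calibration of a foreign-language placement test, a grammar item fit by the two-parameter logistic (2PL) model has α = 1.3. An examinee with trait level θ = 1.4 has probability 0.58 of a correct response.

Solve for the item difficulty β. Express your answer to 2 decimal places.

1.15

P(θ) = 1 / (1 + exp(−α(θ − β)))
logit(0.58) = ln(0.58/0.42) = 0.3228
β = θ − logit/(α) = 1.4 − 0.3228/1.3000 = 1.1517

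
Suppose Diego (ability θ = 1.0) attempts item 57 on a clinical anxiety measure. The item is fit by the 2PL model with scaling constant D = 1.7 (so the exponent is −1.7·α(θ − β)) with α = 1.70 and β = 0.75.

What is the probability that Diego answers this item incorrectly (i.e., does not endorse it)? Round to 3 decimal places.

0.327

P(θ) = 1 / (1 + exp(−D·α(θ − β)))
Exponent: 1.7 × 1.70 × (1.0 − 0.75) = 0.7225
1/(1 + e^{-0.7225}) = 0.6732
P = 0.6732
P(incorrect) = 1 − 0.6732 = 0.3268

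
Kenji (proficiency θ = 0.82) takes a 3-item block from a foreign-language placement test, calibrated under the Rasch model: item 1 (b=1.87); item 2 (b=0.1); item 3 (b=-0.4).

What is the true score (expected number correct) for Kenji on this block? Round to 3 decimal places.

1.704

P(θ) = 1 / (1 + exp(−(θ − b)))
P_1 = 1/(1+e^{1.0500}) = 0.2592
P_2 = 1/(1+e^{-0.7200}) = 0.6726
P_3 = 1/(1+e^{-1.2200}) = 0.7721
E[score] = 0.2592 + 0.6726 + 0.7721 = 1.7039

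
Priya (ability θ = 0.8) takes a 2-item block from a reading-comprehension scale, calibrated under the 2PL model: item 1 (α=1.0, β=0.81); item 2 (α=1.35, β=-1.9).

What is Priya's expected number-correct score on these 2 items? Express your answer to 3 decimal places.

1.472

P(θ) = 1 / (1 + exp(−α(θ − β)))
P_1 = 1/(1+e^{0.0100}) = 0.4975
P_2 = 1/(1+e^{-3.6450}) = 0.9745
E[score] = 0.4975 + 0.9745 = 1.4720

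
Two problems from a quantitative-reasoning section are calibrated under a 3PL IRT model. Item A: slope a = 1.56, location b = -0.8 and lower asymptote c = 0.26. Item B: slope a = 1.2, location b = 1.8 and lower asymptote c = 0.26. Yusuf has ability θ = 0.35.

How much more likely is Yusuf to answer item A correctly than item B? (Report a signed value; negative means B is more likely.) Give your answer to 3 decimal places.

P(θ) = c + (1 − c) · 1 / (1 + exp(−a(θ − b)))
P_A = 0.8945
P_B = 0.3705
P_A − P_B = 0.5240

0.524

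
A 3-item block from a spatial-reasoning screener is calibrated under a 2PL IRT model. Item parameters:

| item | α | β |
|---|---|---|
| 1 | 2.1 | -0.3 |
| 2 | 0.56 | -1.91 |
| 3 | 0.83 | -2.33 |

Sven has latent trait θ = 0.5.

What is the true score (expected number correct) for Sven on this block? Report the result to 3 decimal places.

2.550

P(θ) = 1 / (1 + exp(−α(θ − β)))
P_1 = 1/(1+e^{-1.6800}) = 0.8429
P_2 = 1/(1+e^{-1.3496}) = 0.7941
P_3 = 1/(1+e^{-2.3489}) = 0.9128
E[score] = 0.8429 + 0.7941 + 0.9128 = 2.5498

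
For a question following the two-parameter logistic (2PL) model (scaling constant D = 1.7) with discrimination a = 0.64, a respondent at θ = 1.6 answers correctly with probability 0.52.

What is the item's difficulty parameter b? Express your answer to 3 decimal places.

1.526

P(θ) = 1 / (1 + exp(−D·a(θ − b)))
logit(0.52) = ln(0.52/0.48) = 0.0800
b = θ − logit/(1.7·a) = 1.6 − 0.0800/1.0880 = 1.5264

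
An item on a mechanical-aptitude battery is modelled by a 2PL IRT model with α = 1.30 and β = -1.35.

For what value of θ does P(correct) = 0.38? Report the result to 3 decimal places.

P(θ) = 1 / (1 + exp(−α(θ − β)))
logit = ln(0.3800/0.6200) = -0.4895
θ = β + logit/(α) = -1.35 + (-0.4895)/1.3000 = -1.7266

-1.727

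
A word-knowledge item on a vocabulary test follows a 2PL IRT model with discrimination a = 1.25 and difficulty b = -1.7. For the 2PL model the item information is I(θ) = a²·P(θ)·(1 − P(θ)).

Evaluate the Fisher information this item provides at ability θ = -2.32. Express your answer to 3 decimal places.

P = 1/(1+e^{0.7750}) = 0.3154
P(1−P) = 0.3154 × 0.6846 = 0.2159
I = a² × P(1−P) = 1.25² × 0.2159 = 0.33738

0.337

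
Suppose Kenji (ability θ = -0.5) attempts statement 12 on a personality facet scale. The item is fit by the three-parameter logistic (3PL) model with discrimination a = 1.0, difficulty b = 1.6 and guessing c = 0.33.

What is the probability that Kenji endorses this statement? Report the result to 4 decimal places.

P(θ) = c + (1 − c) · 1 / (1 + exp(−a(θ − b)))
Exponent: 1.0 × (-0.5 − 1.6) = -2.1000
1/(1 + e^{2.1000}) = 0.1091
P = 0.33 + 0.67 × 0.1091 = 0.4031

0.4031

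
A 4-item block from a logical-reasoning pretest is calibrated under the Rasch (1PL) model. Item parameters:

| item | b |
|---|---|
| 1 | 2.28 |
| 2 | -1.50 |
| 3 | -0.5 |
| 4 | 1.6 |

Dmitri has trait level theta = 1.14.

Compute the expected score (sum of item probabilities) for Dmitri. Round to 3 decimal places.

P(theta) = 1 / (1 + exp(−(theta − b)))
P_1 = 1/(1+e^{1.1400}) = 0.2423
P_2 = 1/(1+e^{-2.6400}) = 0.9334
P_3 = 1/(1+e^{-1.6400}) = 0.8375
P_4 = 1/(1+e^{0.4600}) = 0.3870
E[score] = 0.2423 + 0.9334 + 0.8375 + 0.3870 = 2.4002

2.400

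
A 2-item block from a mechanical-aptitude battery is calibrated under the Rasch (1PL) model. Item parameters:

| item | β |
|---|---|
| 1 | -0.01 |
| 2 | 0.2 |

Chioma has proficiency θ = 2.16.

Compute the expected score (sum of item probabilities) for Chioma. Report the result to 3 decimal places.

P(θ) = 1 / (1 + exp(−(θ − β)))
P_1 = 1/(1+e^{-2.1700}) = 0.8975
P_2 = 1/(1+e^{-1.9600}) = 0.8765
E[score] = 0.8975 + 0.8765 = 1.7741

1.774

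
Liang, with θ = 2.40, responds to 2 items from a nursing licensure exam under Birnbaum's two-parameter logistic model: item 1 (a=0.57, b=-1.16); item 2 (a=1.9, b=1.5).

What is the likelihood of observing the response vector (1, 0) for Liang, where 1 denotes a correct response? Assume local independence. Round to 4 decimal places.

P(θ) = 1 / (1 + exp(−a(θ − b)))
P_1 = 1/(1+e^{-2.0292}) = 0.8838
P_2 = 1/(1+e^{-1.7100}) = 0.8468
L = P_1 × (1−P_2) = 0.8838 × 0.1532 = 0.13537

0.1354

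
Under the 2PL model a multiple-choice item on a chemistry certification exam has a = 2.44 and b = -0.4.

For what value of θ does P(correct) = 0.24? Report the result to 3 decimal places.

P(θ) = 1 / (1 + exp(−a(θ − b)))
logit = ln(0.2400/0.7600) = -1.1527
θ = b + logit/(a) = -0.4 + (-1.1527)/2.4400 = -0.8724

-0.872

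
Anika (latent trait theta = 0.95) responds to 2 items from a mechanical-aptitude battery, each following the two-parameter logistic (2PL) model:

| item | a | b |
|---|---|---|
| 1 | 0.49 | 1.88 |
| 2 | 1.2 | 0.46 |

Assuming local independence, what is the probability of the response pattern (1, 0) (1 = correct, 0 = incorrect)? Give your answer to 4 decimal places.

0.1386

P(theta) = 1 / (1 + exp(−a(theta − b)))
P_1 = 1/(1+e^{0.4557}) = 0.3880
P_2 = 1/(1+e^{-0.5880}) = 0.6429
L = P_1 × (1−P_2) = 0.3880 × 0.3571 = 0.13855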